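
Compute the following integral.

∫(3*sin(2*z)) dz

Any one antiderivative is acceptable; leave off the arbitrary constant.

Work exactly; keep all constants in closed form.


Answer: -3*cos(2*z)/2.


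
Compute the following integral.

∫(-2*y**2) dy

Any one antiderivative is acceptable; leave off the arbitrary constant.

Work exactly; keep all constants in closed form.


Answer: -2*y**3/3.


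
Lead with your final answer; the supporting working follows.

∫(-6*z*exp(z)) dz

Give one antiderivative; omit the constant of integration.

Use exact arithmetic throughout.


The answer is -6*z*exp(z) + 6*exp(z).
Step 1. Integrate ∫(-6*z*exp(z)) dz by parts with u = z, dv = (-6*exp(z)) dz, so v = -6*exp(z): now -6*z*exp(z) + ∫(6*exp(z)) dz.
Step 2. Evaluate the standard form: now -6*z*exp(z) + 6*exp(z).
Answer: -6*z*exp(z) + 6*exp(z).


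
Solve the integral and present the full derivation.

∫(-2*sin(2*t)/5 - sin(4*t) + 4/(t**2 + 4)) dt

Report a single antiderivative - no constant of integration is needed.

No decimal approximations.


Step 1. Rewrite: now ∫(4/(t**2 + 4)) dt + ∫(-2*sin(2*t)/5) dt + ∫(-sin(4*t)) dt.
Step 2. Evaluate the standard form: now cos(4*t)/4 + ∫(4/(t**2 + 4)) dt + ∫(-2*sin(2*t)/5) dt.
Step 3. Evaluate the standard form: now cos(4*t)/4 + 2*atan(t/2) + ∫(-2*sin(2*t)/5) dt.
Step 4. Evaluate the standard form: now cos(2*t)/5 + cos(4*t)/4 + 2*atan(t/2).
Answer: cos(2*t)/5 + cos(4*t)/4 + 2*atan(t/2).


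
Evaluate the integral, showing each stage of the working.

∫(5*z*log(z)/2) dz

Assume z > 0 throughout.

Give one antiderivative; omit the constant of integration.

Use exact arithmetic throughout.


Step 1. Integrate ∫(5*z*log(z)/2) dz by parts with u = log(z), dv = (5*z/2) dz, so v = 5*z**2/4 [assuming z > 0]: now 5*z**2*log(z)/4 + ∫(-5*z/4) dz.
Step 2. Evaluate the standard form: now 5*z**2*log(z)/4 - 5*z**2/8.
Answer: 5*z**2*log(z)/4 - 5*z**2/8.


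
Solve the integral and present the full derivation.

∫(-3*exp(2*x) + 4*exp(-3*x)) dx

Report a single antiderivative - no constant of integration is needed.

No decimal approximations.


Step 1. Rewrite: now ∫(4*exp(-3*x)) dx + ∫(-3*exp(2*x)) dx.
Step 2. Evaluate the standard form: now -3*exp(2*x)/2 + ∫(4*exp(-3*x)) dx.
Step 3. Evaluate the standard form: now -3*exp(2*x)/2 - 4*exp(-3*x)/3.
Answer: -3*exp(2*x)/2 - 4*exp(-3*x)/3.


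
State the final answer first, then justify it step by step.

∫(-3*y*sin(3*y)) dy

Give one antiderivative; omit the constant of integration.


The answer is y*cos(3*y) - sin(3*y)/3.
Step 1. Integrate ∫(-3*y*sin(3*y)) dy by parts with u = y, dv = (-3*sin(3*y)) dy, so v = cos(3*y): now y*cos(3*y) + ∫(-cos(3*y)) dy.
Step 2. Evaluate the standard form: now y*cos(3*y) - sin(3*y)/3.
Answer: y*cos(3*y) - sin(3*y)/3.


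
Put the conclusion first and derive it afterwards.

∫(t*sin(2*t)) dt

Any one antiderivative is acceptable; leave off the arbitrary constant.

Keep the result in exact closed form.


The answer is -t*cos(2*t)/2 + sin(2*t)/4.
Step 1. Integrate ∫(t*sin(2*t)) dt by parts with u = t, dv = (sin(2*t)) dt, so v = -cos(2*t)/2: now -t*cos(2*t)/2 + ∫(cos(2*t)/2) dt.
Step 2. Evaluate the standard form: now -t*cos(2*t)/2 + sin(2*t)/4.
Answer: -t*cos(2*t)/2 + sin(2*t)/4.


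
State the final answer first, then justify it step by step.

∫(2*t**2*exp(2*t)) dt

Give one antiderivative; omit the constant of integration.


The answer is t**2*exp(2*t) - t*exp(2*t) + exp(2*t)/2.
Step 1. Integrate ∫(2*t**2*exp(2*t)) dt by parts with u = t**2, dv = (2*exp(2*t)) dt, so v = exp(2*t): now t**2*exp(2*t) + ∫(-2*t*exp(2*t)) dt.
Step 2. Integrate ∫(-2*t*exp(2*t)) dt by parts with u = t, dv = (-2*exp(2*t)) dt, so v = -exp(2*t): now t**2*exp(2*t) - t*exp(2*t) + ∫(exp(2*t)) dt.
Step 3. Evaluate the standard form: now t**2*exp(2*t) - t*exp(2*t) + exp(2*t)/2.
Answer: t**2*exp(2*t) - t*exp(2*t) + exp(2*t)/2.


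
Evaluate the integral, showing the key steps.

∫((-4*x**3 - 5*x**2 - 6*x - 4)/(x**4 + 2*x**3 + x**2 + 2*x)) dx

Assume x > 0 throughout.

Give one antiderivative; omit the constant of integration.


Step 1. Decompose ∫((-4*x**3 - 5*x**2 - 6*x - 4)/(x**4 + 2*x**3 + x**2 + 2*x)) dx by partial fractions, (-4*x**3 - 5*x**2 - 6*x - 4)/(x**4 + 2*x**3 + x**2 + 2*x) = -1/(x**2 + 1) - 2/(x + 2) - 2/x: now ∫(-2/x) dx + ∫(-2/(x + 2)) dx + ∫(-1/(x**2 + 1)) dx.
Step 2. Evaluate the standard form [assuming x > 0]: now -2*log(x) + ∫(-2/(x + 2)) dx + ∫(-1/(x**2 + 1)) dx.
Step 3. Evaluate the standard form [assuming x > -2]: now -2*log(x) - 2*log(x + 2) + ∫(-1/(x**2 + 1)) dx.
Step 4. Evaluate the standard form: now -2*log(x) - 2*log(x + 2) - atan(x).
Answer: -2*log(x) - 2*log(x + 2) - atan(x).


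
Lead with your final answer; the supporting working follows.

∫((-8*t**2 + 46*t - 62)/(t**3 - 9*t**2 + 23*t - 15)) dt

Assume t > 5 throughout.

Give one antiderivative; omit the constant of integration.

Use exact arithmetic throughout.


The answer is -4*log(t - 5) - log(t - 3) - 3*log(t - 1).
Step 1. Decompose ∫((-8*t**2 + 46*t - 62)/(t**3 - 9*t**2 + 23*t - 15)) dt by partial fractions, (-8*t**2 + 46*t - 62)/(t**3 - 9*t**2 + 23*t - 15) = -3/(t - 1) - 1/(t - 3) - 4/(t - 5): now ∫(-4/(t - 5)) dt + ∫(-1/(t - 3)) dt + ∫(-3/(t - 1)) dt.
Step 2. Evaluate the standard form [assuming t > 5]: now -4*log(t - 5) + ∫(-1/(t - 3)) dt + ∫(-3/(t - 1)) dt.
Step 3. Evaluate the standard form [assuming t > 1]: now -4*log(t - 5) - 3*log(t - 1) + ∫(-1/(t - 3)) dt.
Step 4. Evaluate the standard form [assuming t > 3]: now -4*log(t - 5) - log(t - 3) - 3*log(t - 1).
Answer: -4*log(t - 5) - log(t - 3) - 3*log(t - 1).


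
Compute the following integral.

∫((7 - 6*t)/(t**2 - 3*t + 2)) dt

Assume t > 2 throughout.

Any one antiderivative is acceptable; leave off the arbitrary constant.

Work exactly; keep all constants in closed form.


Answer: -5*log(t - 2) - log(t - 1).


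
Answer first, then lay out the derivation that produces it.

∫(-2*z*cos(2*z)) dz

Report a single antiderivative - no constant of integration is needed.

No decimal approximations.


The answer is -z*sin(2*z) - cos(2*z)/2.
Step 1. Integrate ∫(-2*z*cos(2*z)) dz by parts with u = z, dv = (-2*cos(2*z)) dz, so v = -sin(2*z): now -z*sin(2*z) + ∫(sin(2*z)) dz.
Step 2. Evaluate the standard form: now -z*sin(2*z) - cos(2*z)/2.
Answer: -z*sin(2*z) - cos(2*z)/2.


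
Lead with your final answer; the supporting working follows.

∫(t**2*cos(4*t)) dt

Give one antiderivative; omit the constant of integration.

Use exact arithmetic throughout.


The answer is t**2*sin(4*t)/4 + t*cos(4*t)/8 - sin(4*t)/32.
Step 1. Integrate ∫(t**2*cos(4*t)) dt by parts with u = t**2, dv = (cos(4*t)) dt, so v = sin(4*t)/4: now t**2*sin(4*t)/4 + ∫(-t*sin(4*t)/2) dt.
Step 2. Integrate ∫(-t*sin(4*t)/2) dt by parts with u = t, dv = (-sin(4*t)/2) dt, so v = cos(4*t)/8: now t**2*sin(4*t)/4 + t*cos(4*t)/8 + ∫(-cos(4*t)/8) dt.
Step 3. Evaluate the standard form: now t**2*sin(4*t)/4 + t*cos(4*t)/8 - sin(4*t)/32.
Answer: t**2*sin(4*t)/4 + t*cos(4*t)/8 - sin(4*t)/32.


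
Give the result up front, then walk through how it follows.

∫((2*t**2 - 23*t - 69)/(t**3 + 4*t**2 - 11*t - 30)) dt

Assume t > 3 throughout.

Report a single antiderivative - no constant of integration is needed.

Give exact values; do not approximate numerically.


The answer is -3*log(t - 3) + log(t + 2) + 4*log(t + 5).
Step 1. Decompose ∫((2*t**2 - 23*t - 69)/(t**3 + 4*t**2 - 11*t - 30)) dt by partial fractions, (2*t**2 - 23*t - 69)/(t**3 + 4*t**2 - 11*t - 30) = 4/(t + 5) + 1/(t + 2) - 3/(t - 3): now ∫(-3/(t - 3)) dt + ∫(1/(t + 2)) dt + ∫(4/(t + 5)) dt.
Step 2. Evaluate the standard form [assuming t > 3]: now -3*log(t - 3) + ∫(1/(t + 2)) dt + ∫(4/(t + 5)) dt.
Step 3. Evaluate the standard form [assuming t > -5]: now -3*log(t - 3) + 4*log(t + 5) + ∫(1/(t + 2)) dt.
Step 4. Evaluate the standard form [assuming t > -2]: now -3*log(t - 3) + log(t + 2) + 4*log(t + 5).
Answer: -3*log(t - 3) + log(t + 2) + 4*log(t + 5).


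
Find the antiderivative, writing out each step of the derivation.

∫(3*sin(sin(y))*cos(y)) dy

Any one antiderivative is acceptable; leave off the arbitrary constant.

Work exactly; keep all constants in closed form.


Step 1. Substitute u = sin(y), turning ∫(3*sin(sin(y))*cos(y)) dy into ∫(3*sin(u)) du: now ∫(3*sin(u)) du.
Step 2. Evaluate the standard form: now -3*cos(u).
Step 3. Substitute back u = sin(y): now -3*cos(sin(y)).
Answer: -3*cos(sin(y)).


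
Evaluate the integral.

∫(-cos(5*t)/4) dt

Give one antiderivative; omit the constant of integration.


Answer: -sin(5*t)/20.


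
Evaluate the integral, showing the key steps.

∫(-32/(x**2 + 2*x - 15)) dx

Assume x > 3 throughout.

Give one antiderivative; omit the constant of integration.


Step 1. Decompose ∫(-32/(x**2 + 2*x - 15)) dx by partial fractions, -32/(x**2 + 2*x - 15) = 4/(x + 5) - 4/(x - 3): now ∫(-4/(x - 3)) dx + ∫(4/(x + 5)) dx.
Step 2. Evaluate the standard form [assuming x > -5]: now 4*log(x + 5) + ∫(-4/(x - 3)) dx.
Step 3. Evaluate the standard form [assuming x > 3]: now -4*log(x - 3) + 4*log(x + 5).
Answer: -4*log(x - 3) + 4*log(x + 5).


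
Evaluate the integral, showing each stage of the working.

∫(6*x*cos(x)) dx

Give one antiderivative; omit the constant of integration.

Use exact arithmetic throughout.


Step 1. Integrate ∫(6*x*cos(x)) dx by parts with u = x, dv = (6*cos(x)) dx, so v = 6*sin(x): now 6*x*sin(x) + ∫(-6*sin(x)) dx.
Step 2. Evaluate the standard form: now 6*x*sin(x) + 6*cos(x).
Answer: 6*x*sin(x) + 6*cos(x).


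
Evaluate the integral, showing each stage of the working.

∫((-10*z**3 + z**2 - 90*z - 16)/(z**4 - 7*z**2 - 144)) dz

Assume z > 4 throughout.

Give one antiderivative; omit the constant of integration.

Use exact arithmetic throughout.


Step 1. Decompose ∫((-10*z**3 + z**2 - 90*z - 16)/(z**4 - 7*z**2 - 144)) dz by partial fractions, (-10*z**3 + z**2 - 90*z - 16)/(z**4 - 7*z**2 - 144) = 1/(z**2 + 9) - 5/(z + 4) - 5/(z - 4): now ∫(-5/(z - 4)) dz + ∫(-5/(z + 4)) dz + ∫(1/(z**2 + 9)) dz.
Step 2. Evaluate the standard form [assuming z > -4]: now -5*log(z + 4) + ∫(-5/(z - 4)) dz + ∫(1/(z**2 + 9)) dz.
Step 3. Evaluate the standard form [assuming z > 4]: now -5*log(z - 4) - 5*log(z + 4) + ∫(1/(z**2 + 9)) dz.
Step 4. Evaluate the standard form: now -5*log(z - 4) - 5*log(z + 4) + atan(z/3)/3.
Answer: -5*log(z - 4) - 5*log(z + 4) + atan(z/3)/3.


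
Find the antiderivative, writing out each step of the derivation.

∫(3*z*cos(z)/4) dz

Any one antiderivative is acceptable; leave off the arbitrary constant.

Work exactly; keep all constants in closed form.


Step 1. Integrate ∫(3*z*cos(z)/4) dz by parts with u = z, dv = (3*cos(z)/4) dz, so v = 3*sin(z)/4: now 3*z*sin(z)/4 + ∫(-3*sin(z)/4) dz.
Step 2. Evaluate the standard form: now 3*z*sin(z)/4 + 3*cos(z)/4.
Answer: 3*z*sin(z)/4 + 3*cos(z)/4.


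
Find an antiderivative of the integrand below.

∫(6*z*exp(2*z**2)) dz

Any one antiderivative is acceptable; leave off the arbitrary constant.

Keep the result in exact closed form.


Answer: 3*exp(2*z**2)/2.


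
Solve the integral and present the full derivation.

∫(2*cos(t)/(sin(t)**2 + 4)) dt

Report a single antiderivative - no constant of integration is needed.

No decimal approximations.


Step 1. Substitute u = sin(t), turning ∫(2*cos(t)/(sin(t)**2 + 4)) dt into ∫(2/(u**2 + 4)) du: now ∫(2/(u**2 + 4)) du.
Step 2. Evaluate the standard form: now atan(u/2).
Step 3. Substitute back u = sin(t): now atan(sin(t)/2).
Answer: atan(sin(t)/2).


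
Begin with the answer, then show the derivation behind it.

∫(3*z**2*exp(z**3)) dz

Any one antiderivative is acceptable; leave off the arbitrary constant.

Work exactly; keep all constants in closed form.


The answer is exp(z**3).
Step 1. Substitute u = z**3, turning ∫(3*z**2*exp(z**3)) dz into ∫(exp(u)) du: now ∫(exp(u)) du.
Step 2. Evaluate the standard form: now exp(u).
Step 3. Substitute back u = z**3: now exp(z**3).
Answer: exp(z**3).


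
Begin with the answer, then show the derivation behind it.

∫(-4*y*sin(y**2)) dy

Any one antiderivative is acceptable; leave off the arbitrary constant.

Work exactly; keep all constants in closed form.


The answer is 2*cos(y**2).
Step 1. Substitute u = y**2, turning ∫(-4*y*sin(y**2)) dy into ∫(-2*sin(u)) du: now ∫(-2*sin(u)) du.
Step 2. Evaluate the standard form: now 2*cos(u).
Step 3. Substitute back u = y**2: now 2*cos(y**2).
Answer: 2*cos(y**2).


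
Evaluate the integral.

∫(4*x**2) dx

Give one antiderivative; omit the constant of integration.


Answer: 4*x**3/3.


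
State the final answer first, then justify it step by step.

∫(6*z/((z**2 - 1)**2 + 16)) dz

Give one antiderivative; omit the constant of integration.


The answer is 3*atan(z**2/4 - 1/4)/4.
Step 1. Substitute u = z**2 - 1, turning ∫(6*z/((z**2 - 1)**2 + 16)) dz into ∫(3/(u**2 + 16)) du: now ∫(3/(u**2 + 16)) du.
Step 2. Evaluate the standard form: now 3*atan(u/4)/4.
Step 3. Substitute back u = z**2 - 1: now 3*atan(z**2/4 - 1/4)/4.
Answer: 3*atan(z**2/4 - 1/4)/4.


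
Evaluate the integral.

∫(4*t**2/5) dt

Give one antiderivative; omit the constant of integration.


Answer: 4*t**3/15.


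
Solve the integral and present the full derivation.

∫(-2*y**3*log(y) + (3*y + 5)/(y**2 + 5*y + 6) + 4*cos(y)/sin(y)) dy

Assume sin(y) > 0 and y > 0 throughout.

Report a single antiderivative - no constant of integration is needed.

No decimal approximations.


Step 1. Rewrite: now ∫(-2*y**3*log(y)) dy + ∫((3*y + 5)/(y**2 + 5*y + 6)) dy + ∫(4*cos(y)/sin(y)) dy.
Step 2. Integrate ∫(-2*y**3*log(y)) dy by parts with u = log(y), dv = (-2*y**3) dy, so v = -y**4/2 [assuming y > 0]: now -y**4*log(y)/2 + ∫(y**3/2) dy + ∫((3*y + 5)/(y**2 + 5*y + 6)) dy + ∫(4*cos(y)/sin(y)) dy.
Step 3. Evaluate the standard form: now -y**4*log(y)/2 + y**4/8 + ∫((3*y + 5)/(y**2 + 5*y + 6)) dy + ∫(4*cos(y)/sin(y)) dy.
Step 4. Decompose ∫((3*y + 5)/(y**2 + 5*y + 6)) dy by partial fractions, (3*y + 5)/(y**2 + 5*y + 6) = 4/(y + 3) - 1/(y + 2): now -y**4*log(y)/2 + y**4/8 + ∫(4*cos(y)/sin(y)) dy + ∫(-1/(y + 2)) dy + ∫(4/(y + 3)) dy.
Step 5. Evaluate the standard form [assuming y > -2]: now -y**4*log(y)/2 + y**4/8 - log(y + 2) + ∫(4*cos(y)/sin(y)) dy + ∫(4/(y + 3)) dy.
Step 6. Evaluate the standard form [assuming y > -3]: now -y**4*log(y)/2 + y**4/8 - log(y + 2) + 4*log(y + 3) + ∫(4*cos(y)/sin(y)) dy.
Step 7. Substitute u = sin(y), turning ∫(4*cos(y)/sin(y)) dy into ∫(4/u) du: now -y**4*log(y)/2 + y**4/8 - log(y + 2) + 4*log(y + 3) + ∫(4/u) du.
Step 8. Evaluate the standard form [assuming u > 0]: now -y**4*log(y)/2 + y**4/8 + 4*log(u) - log(y + 2) + 4*log(y + 3).
Step 9. Substitute back u = sin(y): now -y**4*log(y)/2 + y**4/8 - log(y + 2) + 4*log(y + 3) + 4*log(sin(y)).
Answer: -y**4*log(y)/2 + y**4/8 - log(y + 2) + 4*log(y + 3) + 4*log(sin(y)).


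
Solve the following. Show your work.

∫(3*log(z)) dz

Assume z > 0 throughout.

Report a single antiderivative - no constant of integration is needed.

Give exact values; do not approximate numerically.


Step 1. Integrate ∫(3*log(z)) dz by parts with u = log(z), dv = (3) dz, so v = 3*z [assuming z > 0]: now 3*z*log(z) + ∫(-3) dz.
Step 2. Evaluate the standard form: now 3*z*log(z) - 3*z.
Answer: 3*z*log(z) - 3*z.


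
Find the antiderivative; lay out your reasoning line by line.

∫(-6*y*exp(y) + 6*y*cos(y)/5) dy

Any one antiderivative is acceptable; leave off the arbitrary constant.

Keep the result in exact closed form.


Step 1. Rewrite: now ∫(-6*y*exp(y)) dy + ∫(6*y*cos(y)/5) dy.
Step 2. Integrate ∫(-6*y*exp(y)) dy by parts with u = y, dv = (-6*exp(y)) dy, so v = -6*exp(y): now -6*y*exp(y) + ∫(6*y*cos(y)/5) dy + ∫(6*exp(y)) dy.
Step 3. Evaluate the standard form: now -6*y*exp(y) + 6*exp(y) + ∫(6*y*cos(y)/5) dy.
Step 4. Integrate ∫(6*y*cos(y)/5) dy by parts with u = y, dv = (6*cos(y)/5) dy, so v = 6*sin(y)/5: now -6*y*exp(y) + 6*y*sin(y)/5 + 6*exp(y) + ∫(-6*sin(y)/5) dy.
Step 5. Evaluate the standard form: now -6*y*exp(y) + 6*y*sin(y)/5 + 6*exp(y) + 6*cos(y)/5.
Answer: -6*y*exp(y) + 6*y*sin(y)/5 + 6*exp(y) + 6*cos(y)/5.


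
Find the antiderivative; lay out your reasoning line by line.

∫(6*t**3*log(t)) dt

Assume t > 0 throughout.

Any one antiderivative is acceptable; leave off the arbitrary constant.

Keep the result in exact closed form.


Step 1. Integrate ∫(6*t**3*log(t)) dt by parts with u = log(t), dv = (6*t**3) dt, so v = 3*t**4/2 [assuming t > 0]: now 3*t**4*log(t)/2 + ∫(-3*t**3/2) dt.
Step 2. Evaluate the standard form: now 3*t**4*log(t)/2 - 3*t**4/8.
Answer: 3*t**4*log(t)/2 - 3*t**4/8.


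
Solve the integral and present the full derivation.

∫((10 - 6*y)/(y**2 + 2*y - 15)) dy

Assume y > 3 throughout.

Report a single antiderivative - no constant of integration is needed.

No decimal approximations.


Step 1. Decompose ∫((10 - 6*y)/(y**2 + 2*y - 15)) dy by partial fractions, (10 - 6*y)/(y**2 + 2*y - 15) = -5/(y + 5) - 1/(y - 3): now ∫(-1/(y - 3)) dy + ∫(-5/(y + 5)) dy.
Step 2. Evaluate the standard form [assuming y > -5]: now -5*log(y + 5) + ∫(-1/(y - 3)) dy.
Step 3. Evaluate the standard form [assuming y > 3]: now -log(y - 3) - 5*log(y + 5).
Answer: -log(y - 3) - 5*log(y + 5).


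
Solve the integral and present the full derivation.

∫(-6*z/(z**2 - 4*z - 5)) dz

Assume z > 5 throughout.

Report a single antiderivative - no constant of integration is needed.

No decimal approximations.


Step 1. Decompose ∫(-6*z/(z**2 - 4*z - 5)) dz by partial fractions, -6*z/(z**2 - 4*z - 5) = -1/(z + 1) - 5/(z - 5): now ∫(-5/(z - 5)) dz + ∫(-1/(z + 1)) dz.
Step 2. Evaluate the standard form [assuming z > -1]: now -log(z + 1) + ∫(-5/(z - 5)) dz.
Step 3. Evaluate the standard form [assuming z > 5]: now -5*log(z - 5) - log(z + 1).
Answer: -5*log(z - 5) - log(z + 1).


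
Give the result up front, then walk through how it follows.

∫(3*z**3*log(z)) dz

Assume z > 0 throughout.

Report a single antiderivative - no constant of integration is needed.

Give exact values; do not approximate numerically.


The answer is 3*z**4*log(z)/4 - 3*z**4/16.
Step 1. Integrate ∫(3*z**3*log(z)) dz by parts with u = log(z), dv = (3*z**3) dz, so v = 3*z**4/4 [assuming z > 0]: now 3*z**4*log(z)/4 + ∫(-3*z**3/4) dz.
Step 2. Evaluate the standard form: now 3*z**4*log(z)/4 - 3*z**4/16.
Answer: 3*z**4*log(z)/4 - 3*z**4/16.


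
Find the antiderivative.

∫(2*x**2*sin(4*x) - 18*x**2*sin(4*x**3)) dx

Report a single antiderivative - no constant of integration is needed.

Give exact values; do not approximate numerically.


Answer: -x**2*cos(4*x)/2 + x*sin(4*x)/4 + cos(4*x)/16 + 3*cos(4*x**3)/2.


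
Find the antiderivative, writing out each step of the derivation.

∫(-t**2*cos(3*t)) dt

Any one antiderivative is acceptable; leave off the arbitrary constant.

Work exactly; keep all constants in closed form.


Step 1. Integrate ∫(-t**2*cos(3*t)) dt by parts with u = t**2, dv = (-cos(3*t)) dt, so v = -sin(3*t)/3: now -t**2*sin(3*t)/3 + ∫(2*t*sin(3*t)/3) dt.
Step 2. Integrate ∫(2*t*sin(3*t)/3) dt by parts with u = t, dv = (2*sin(3*t)/3) dt, so v = -2*cos(3*t)/9: now -t**2*sin(3*t)/3 - 2*t*cos(3*t)/9 + ∫(2*cos(3*t)/9) dt.
Step 3. Evaluate the standard form: now -t**2*sin(3*t)/3 - 2*t*cos(3*t)/9 + 2*sin(3*t)/27.
Answer: -t**2*sin(3*t)/3 - 2*t*cos(3*t)/9 + 2*sin(3*t)/27.


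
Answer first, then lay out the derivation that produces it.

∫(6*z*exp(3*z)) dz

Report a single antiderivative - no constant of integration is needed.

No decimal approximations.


The answer is 2*z*exp(3*z) - 2*exp(3*z)/3.
Step 1. Integrate ∫(6*z*exp(3*z)) dz by parts with u = z, dv = (6*exp(3*z)) dz, so v = 2*exp(3*z): now 2*z*exp(3*z) + ∫(-2*exp(3*z)) dz.
Step 2. Evaluate the standard form: now 2*z*exp(3*z) - 2*exp(3*z)/3.
Answer: 2*z*exp(3*z) - 2*exp(3*z)/3.


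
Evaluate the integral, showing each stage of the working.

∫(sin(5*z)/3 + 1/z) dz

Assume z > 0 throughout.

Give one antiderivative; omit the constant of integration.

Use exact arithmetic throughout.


Step 1. Rewrite: now ∫(1/z) dz + ∫(sin(5*z)/3) dz.
Step 2. Evaluate the standard form: now -cos(5*z)/15 + ∫(1/z) dz.
Step 3. Evaluate the standard form [assuming z > 0]: now log(z) - cos(5*z)/15.
Answer: log(z) - cos(5*z)/15.


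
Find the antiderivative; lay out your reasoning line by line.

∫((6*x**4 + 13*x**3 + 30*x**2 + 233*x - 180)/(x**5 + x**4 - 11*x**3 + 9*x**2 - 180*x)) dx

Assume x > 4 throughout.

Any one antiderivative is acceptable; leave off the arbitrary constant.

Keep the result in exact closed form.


Step 1. Decompose ∫((6*x**4 + 13*x**3 + 30*x**2 + 233*x - 180)/(x**5 + x**4 - 11*x**3 + 9*x**2 - 180*x)) dx by partial fractions, (6*x**4 + 13*x**3 + 30*x**2 + 233*x - 180)/(x**5 + x**4 - 11*x**3 + 9*x**2 - 180*x) = -4/(x**2 + 9) + 1/(x + 5) + 4/(x - 4) + 1/x: now ∫(1/x) dx + ∫(4/(x - 4)) dx + ∫(1/(x + 5)) dx + ∫(-4/(x**2 + 9)) dx.
Step 2. Evaluate the standard form [assuming x > 4]: now 4*log(x - 4) + ∫(1/x) dx + ∫(1/(x + 5)) dx + ∫(-4/(x**2 + 9)) dx.
Step 3. Evaluate the standard form [assuming x > -5]: now 4*log(x - 4) + log(x + 5) + ∫(1/x) dx + ∫(-4/(x**2 + 9)) dx.
Step 4. Evaluate the standard form [assuming x > 0]: now log(x) + 4*log(x - 4) + log(x + 5) + ∫(-4/(x**2 + 9)) dx.
Step 5. Evaluate the standard form: now log(x) + 4*log(x - 4) + log(x + 5) - 4*atan(x/3)/3.
Answer: log(x) + 4*log(x - 4) + log(x + 5) - 4*atan(x/3)/3.


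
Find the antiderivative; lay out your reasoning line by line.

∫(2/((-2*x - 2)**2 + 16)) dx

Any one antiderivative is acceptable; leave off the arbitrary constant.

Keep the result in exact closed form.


Step 1. Substitute u = -2*x - 2, turning ∫(2/((-2*x - 2)**2 + 16)) dx into ∫(-1/(u**2 + 16)) du: now ∫(-1/(u**2 + 16)) du.
Step 2. Evaluate the standard form: now -atan(u/4)/4.
Step 3. Substitute back u = -2*x - 2: now atan(x/2 + 1/2)/4.
Answer: atan(x/2 + 1/2)/4.


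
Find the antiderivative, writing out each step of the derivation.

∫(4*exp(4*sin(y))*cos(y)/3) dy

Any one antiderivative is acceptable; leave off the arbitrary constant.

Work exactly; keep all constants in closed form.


Step 1. Substitute u = sin(y), turning ∫(4*exp(4*sin(y))*cos(y)/3) dy into ∫(4*exp(4*u)/3) du: now ∫(4*exp(4*u)/3) du.
Step 2. Evaluate the standard form: now exp(4*u)/3.
Step 3. Substitute back u = sin(y): now exp(4*sin(y))/3.
Answer: exp(4*sin(y))/3.


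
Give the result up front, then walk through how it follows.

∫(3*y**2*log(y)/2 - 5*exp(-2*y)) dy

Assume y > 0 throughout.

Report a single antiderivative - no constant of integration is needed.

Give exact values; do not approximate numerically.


The answer is y**3*log(y)/2 - y**3/6 + 5*exp(-2*y)/2.
Step 1. Rewrite: now ∫(3*y**2*log(y)/2) dy + ∫(-5*exp(-2*y)) dy.
Step 2. Integrate ∫(3*y**2*log(y)/2) dy by parts with u = log(y), dv = (3*y**2/2) dy, so v = y**3/2 [assuming y > 0]: now y**3*log(y)/2 + ∫(-y**2/2) dy + ∫(-5*exp(-2*y)) dy.
Step 3. Evaluate the standard form: now y**3*log(y)/2 - y**3/6 + ∫(-5*exp(-2*y)) dy.
Step 4. Evaluate the standard form: now y**3*log(y)/2 - y**3/6 + 5*exp(-2*y)/2.
Answer: y**3*log(y)/2 - y**3/6 + 5*exp(-2*y)/2.


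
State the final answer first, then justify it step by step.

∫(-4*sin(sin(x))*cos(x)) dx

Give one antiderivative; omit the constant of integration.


The answer is 4*cos(sin(x)).
Step 1. Substitute u = sin(x), turning ∫(-4*sin(sin(x))*cos(x)) dx into ∫(-4*sin(u)) du: now ∫(-4*sin(u)) du.
Step 2. Evaluate the standard form: now 4*cos(u).
Step 3. Substitute back u = sin(x): now 4*cos(sin(x)).
Answer: 4*cos(sin(x)).


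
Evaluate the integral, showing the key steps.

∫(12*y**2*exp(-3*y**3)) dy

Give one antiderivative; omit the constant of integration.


Step 1. Substitute u = y**3, turning ∫(12*y**2*exp(-3*y**3)) dy into ∫(4*exp(-3*u)) du: now ∫(4*exp(-3*u)) du.
Step 2. Evaluate the standard form: now -4*exp(-3*u)/3.
Step 3. Substitute back u = y**3: now -4*exp(-3*y**3)/3.
Answer: -4*exp(-3*y**3)/3.


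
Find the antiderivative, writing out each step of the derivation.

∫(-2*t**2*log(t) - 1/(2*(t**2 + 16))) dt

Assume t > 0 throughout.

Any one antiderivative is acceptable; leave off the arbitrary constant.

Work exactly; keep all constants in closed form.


Step 1. Rewrite: now ∫(-2*t**2*log(t)) dt + ∫(-1/(2*(t**2 + 16))) dt.
Step 2. Evaluate the standard form: now -atan(t/4)/8 + ∫(-2*t**2*log(t)) dt.
Step 3. Integrate ∫(-2*t**2*log(t)) dt by parts with u = log(t), dv = (-2*t**2) dt, so v = -2*t**3/3 [assuming t > 0]: now -2*t**3*log(t)/3 - atan(t/4)/8 + ∫(2*t**2/3) dt.
Step 4. Evaluate the standard form: now -2*t**3*log(t)/3 + 2*t**3/9 - atan(t/4)/8.
Answer: -2*t**3*log(t)/3 + 2*t**3/9 - atan(t/4)/8.


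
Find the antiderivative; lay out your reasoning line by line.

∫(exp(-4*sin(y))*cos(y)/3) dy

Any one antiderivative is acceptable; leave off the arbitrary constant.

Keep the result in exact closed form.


Step 1. Substitute u = sin(y), turning ∫(exp(-4*sin(y))*cos(y)/3) dy into ∫(exp(-4*u)/3) du: now ∫(exp(-4*u)/3) du.
Step 2. Evaluate the standard form: now -exp(-4*u)/12.
Step 3. Substitute back u = sin(y): now -exp(-4*sin(y))/12.
Answer: -exp(-4*sin(y))/12.


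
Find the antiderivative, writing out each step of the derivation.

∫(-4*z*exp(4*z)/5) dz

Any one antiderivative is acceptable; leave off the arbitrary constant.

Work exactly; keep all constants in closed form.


Step 1. Integrate ∫(-4*z*exp(4*z)/5) dz by parts with u = z, dv = (-4*exp(4*z)/5) dz, so v = -exp(4*z)/5: now -z*exp(4*z)/5 + ∫(exp(4*z)/5) dz.
Step 2. Evaluate the standard form: now -z*exp(4*z)/5 + exp(4*z)/20.
Answer: -z*exp(4*z)/5 + exp(4*z)/20.


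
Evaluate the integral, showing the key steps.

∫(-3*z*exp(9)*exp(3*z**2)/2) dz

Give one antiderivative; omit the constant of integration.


Step 1. Substitute u = z**2 + 3, turning ∫(-3*z*exp(9)*exp(3*z**2)/2) dz into ∫(-3*exp(3*u)/4) du: now ∫(-3*exp(3*u)/4) du.
Step 2. Evaluate the standard form: now -exp(3*u)/4.
Step 3. Substitute back u = z**2 + 3: now -exp(3*z**2 + 9)/4.
Answer: -exp(3*z**2 + 9)/4.


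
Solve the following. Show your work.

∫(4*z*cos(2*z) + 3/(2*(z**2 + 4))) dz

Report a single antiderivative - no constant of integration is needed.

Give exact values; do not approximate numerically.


Step 1. Rewrite: now ∫(4*z*cos(2*z)) dz + ∫(3/(2*(z**2 + 4))) dz.
Step 2. Integrate ∫(4*z*cos(2*z)) dz by parts with u = z, dv = (4*cos(2*z)) dz, so v = 2*sin(2*z): now 2*z*sin(2*z) + ∫(3/(2*(z**2 + 4))) dz + ∫(-2*sin(2*z)) dz.
Step 3. Evaluate the standard form: now 2*z*sin(2*z) + cos(2*z) + ∫(3/(2*(z**2 + 4))) dz.
Step 4. Evaluate the standard form: now 2*z*sin(2*z) + cos(2*z) + 3*atan(z/2)/4.
Answer: 2*z*sin(2*z) + cos(2*z) + 3*atan(z/2)/4.


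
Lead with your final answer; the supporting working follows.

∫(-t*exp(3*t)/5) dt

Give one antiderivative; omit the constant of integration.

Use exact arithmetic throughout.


The answer is -t*exp(3*t)/15 + exp(3*t)/45.
Step 1. Integrate ∫(-t*exp(3*t)/5) dt by parts with u = t, dv = (-exp(3*t)/5) dt, so v = -exp(3*t)/15: now -t*exp(3*t)/15 + ∫(exp(3*t)/15) dt.
Step 2. Evaluate the standard form: now -t*exp(3*t)/15 + exp(3*t)/45.
Answer: -t*exp(3*t)/15 + exp(3*t)/45.


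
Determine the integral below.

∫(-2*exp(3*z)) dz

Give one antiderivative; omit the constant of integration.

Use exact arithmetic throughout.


Answer: -2*exp(3*z)/3.


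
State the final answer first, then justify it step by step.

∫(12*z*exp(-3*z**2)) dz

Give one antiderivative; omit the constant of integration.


The answer is -2*exp(-3*z**2).
Step 1. Substitute u = z**2, turning ∫(12*z*exp(-3*z**2)) dz into ∫(6*exp(-3*u)) du: now ∫(6*exp(-3*u)) du.
Step 2. Evaluate the standard form: now -2*exp(-3*u).
Step 3. Substitute back u = z**2: now -2*exp(-3*z**2).
Answer: -2*exp(-3*z**2).


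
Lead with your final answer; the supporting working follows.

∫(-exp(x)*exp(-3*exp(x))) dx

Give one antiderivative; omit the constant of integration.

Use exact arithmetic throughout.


The answer is exp(-3*exp(x))/3.
Step 1. Substitute u = exp(x), turning ∫(-exp(x)*exp(-3*exp(x))) dx into ∫(-exp(-3*u)) du: now ∫(-exp(-3*u)) du.
Step 2. Evaluate the standard form: now exp(-3*u)/3.
Step 3. Substitute back u = exp(x): now exp(-3*exp(x))/3.
Answer: exp(-3*exp(x))/3.


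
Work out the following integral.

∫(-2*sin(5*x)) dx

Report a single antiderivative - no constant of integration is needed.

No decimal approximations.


Answer: 2*cos(5*x)/5.


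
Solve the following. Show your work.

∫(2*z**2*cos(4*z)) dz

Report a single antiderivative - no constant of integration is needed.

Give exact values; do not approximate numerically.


Step 1. Integrate ∫(2*z**2*cos(4*z)) dz by parts with u = z**2, dv = (2*cos(4*z)) dz, so v = sin(4*z)/2: now z**2*sin(4*z)/2 + ∫(-z*sin(4*z)) dz.
Step 2. Integrate ∫(-z*sin(4*z)) dz by parts with u = z, dv = (-sin(4*z)) dz, so v = cos(4*z)/4: now z**2*sin(4*z)/2 + z*cos(4*z)/4 + ∫(-cos(4*z)/4) dz.
Step 3. Evaluate the standard form: now z**2*sin(4*z)/2 + z*cos(4*z)/4 - sin(4*z)/16.
Answer: z**2*sin(4*z)/2 + z*cos(4*z)/4 - sin(4*z)/16.


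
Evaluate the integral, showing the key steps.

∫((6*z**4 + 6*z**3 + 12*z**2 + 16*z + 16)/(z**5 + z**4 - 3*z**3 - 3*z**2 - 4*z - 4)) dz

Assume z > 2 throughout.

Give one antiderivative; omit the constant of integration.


Step 1. Decompose ∫((6*z**4 + 6*z**3 + 12*z**2 + 16*z + 16)/(z**5 + z**4 - 3*z**3 - 3*z**2 - 4*z - 4)) dz by partial fractions, (6*z**4 + 6*z**3 + 12*z**2 + 16*z + 16)/(z**5 + z**4 - 3*z**3 - 3*z**2 - 4*z - 4) = -2/(z**2 + 1) + 4/(z + 2) - 2/(z + 1) + 4/(z - 2): now ∫(4/(z - 2)) dz + ∫(-2/(z + 1)) dz + ∫(4/(z + 2)) dz + ∫(-2/(z**2 + 1)) dz.
Step 2. Evaluate the standard form [assuming z > -1]: now -2*log(z + 1) + ∫(4/(z - 2)) dz + ∫(4/(z + 2)) dz + ∫(-2/(z**2 + 1)) dz.
Step 3. Evaluate the standard form [assuming z > -2]: now -2*log(z + 1) + 4*log(z + 2) + ∫(4/(z - 2)) dz + ∫(-2/(z**2 + 1)) dz.
Step 4. Evaluate the standard form [assuming z > 2]: now 4*log(z - 2) - 2*log(z + 1) + 4*log(z + 2) + ∫(-2/(z**2 + 1)) dz.
Step 5. Evaluate the standard form: now 4*log(z - 2) - 2*log(z + 1) + 4*log(z + 2) - 2*atan(z).
Answer: 4*log(z - 2) - 2*log(z + 1) + 4*log(z + 2) - 2*atan(z).


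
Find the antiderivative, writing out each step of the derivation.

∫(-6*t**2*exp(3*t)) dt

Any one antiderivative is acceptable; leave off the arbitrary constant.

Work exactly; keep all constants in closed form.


Step 1. Integrate ∫(-6*t**2*exp(3*t)) dt by parts with u = t**2, dv = (-6*exp(3*t)) dt, so v = -2*exp(3*t): now -2*t**2*exp(3*t) + ∫(4*t*exp(3*t)) dt.
Step 2. Integrate ∫(4*t*exp(3*t)) dt by parts with u = t, dv = (4*exp(3*t)) dt, so v = 4*exp(3*t)/3: now -2*t**2*exp(3*t) + 4*t*exp(3*t)/3 + ∫(-4*exp(3*t)/3) dt.
Step 3. Evaluate the standard form: now -2*t**2*exp(3*t) + 4*t*exp(3*t)/3 - 4*exp(3*t)/9.
Answer: -2*t**2*exp(3*t) + 4*t*exp(3*t)/3 - 4*exp(3*t)/9.


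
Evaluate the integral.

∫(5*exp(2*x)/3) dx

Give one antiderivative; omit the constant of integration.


Answer: 5*exp(2*x)/6.


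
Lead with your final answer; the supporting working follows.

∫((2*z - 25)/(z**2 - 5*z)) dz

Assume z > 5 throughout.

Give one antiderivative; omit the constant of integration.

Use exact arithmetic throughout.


The answer is 5*log(z) - 3*log(z - 5).
Step 1. Decompose ∫((2*z - 25)/(z**2 - 5*z)) dz by partial fractions, (2*z - 25)/(z**2 - 5*z) = -3/(z - 5) + 5/z: now ∫(5/z) dz + ∫(-3/(z - 5)) dz.
Step 2. Evaluate the standard form [assuming z > 0]: now 5*log(z) + ∫(-3/(z - 5)) dz.
Step 3. Evaluate the standard form [assuming z > 5]: now 5*log(z) - 3*log(z - 5).
Answer: 5*log(z) - 3*log(z - 5).


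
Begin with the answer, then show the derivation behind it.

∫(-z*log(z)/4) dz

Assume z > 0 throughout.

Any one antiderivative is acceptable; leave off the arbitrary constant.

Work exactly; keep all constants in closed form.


The answer is -z**2*log(z)/8 + z**2/16.
Step 1. Integrate ∫(-z*log(z)/4) dz by parts with u = log(z), dv = (-z/4) dz, so v = -z**2/8 [assuming z > 0]: now -z**2*log(z)/8 + ∫(z/8) dz.
Step 2. Evaluate the standard form: now -z**2*log(z)/8 + z**2/16.
Answer: -z**2*log(z)/8 + z**2/16.


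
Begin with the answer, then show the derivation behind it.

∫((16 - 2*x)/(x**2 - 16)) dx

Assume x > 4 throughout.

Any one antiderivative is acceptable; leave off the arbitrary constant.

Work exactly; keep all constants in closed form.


The answer is log(x - 4) - 3*log(x + 4).
Step 1. Decompose ∫((16 - 2*x)/(x**2 - 16)) dx by partial fractions, (16 - 2*x)/(x**2 - 16) = -3/(x + 4) + 1/(x - 4): now ∫(1/(x - 4)) dx + ∫(-3/(x + 4)) dx.
Step 2. Evaluate the standard form [assuming x > -4]: now -3*log(x + 4) + ∫(1/(x - 4)) dx.
Step 3. Evaluate the standard form [assuming x > 4]: now log(x - 4) - 3*log(x + 4).
Answer: log(x - 4) - 3*log(x + 4).


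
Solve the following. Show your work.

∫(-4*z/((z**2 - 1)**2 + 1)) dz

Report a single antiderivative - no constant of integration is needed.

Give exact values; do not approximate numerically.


Step 1. Substitute u = z**2 - 1, turning ∫(-4*z/((z**2 - 1)**2 + 1)) dz into ∫(-2/(u**2 + 1)) du: now ∫(-2/(u**2 + 1)) du.
Step 2. Evaluate the standard form: now -2*atan(u).
Step 3. Substitute back u = z**2 - 1: now -2*atan(z**2 - 1).
Answer: -2*atan(z**2 - 1).


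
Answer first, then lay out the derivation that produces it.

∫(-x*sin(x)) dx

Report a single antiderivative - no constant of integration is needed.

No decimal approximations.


The answer is x*cos(x) - sin(x).
Step 1. Integrate ∫(-x*sin(x)) dx by parts with u = x, dv = (-sin(x)) dx, so v = cos(x): now x*cos(x) + ∫(-cos(x)) dx.
Step 2. Evaluate the standard form: now x*cos(x) - sin(x).
Answer: x*cos(x) - sin(x).


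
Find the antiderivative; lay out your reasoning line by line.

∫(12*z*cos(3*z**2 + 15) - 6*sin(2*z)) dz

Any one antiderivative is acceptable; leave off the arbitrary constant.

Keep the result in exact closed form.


Step 1. Rewrite: now ∫(12*z*cos(3*z**2 + 15)) dz + ∫(-6*sin(2*z)) dz.
Step 2. Evaluate the standard form: now 3*cos(2*z) + ∫(12*z*cos(3*z**2 + 15)) dz.
Step 3. Substitute u = z**2 + 5, turning ∫(12*z*cos(3*z**2 + 15)) dz into ∫(6*cos(3*u)) du: now 3*cos(2*z) + ∫(6*cos(3*u)) du.
Step 4. Evaluate the standard form: now 2*sin(3*u) + 3*cos(2*z).
Step 5. Substitute back u = z**2 + 5: now 2*sin(3*z**2 + 15) + 3*cos(2*z).
Answer: 2*sin(3*z**2 + 15) + 3*cos(2*z).


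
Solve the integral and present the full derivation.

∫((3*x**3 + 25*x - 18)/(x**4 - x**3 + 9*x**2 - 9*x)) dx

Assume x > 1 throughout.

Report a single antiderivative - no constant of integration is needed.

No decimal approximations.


Step 1. Decompose ∫((3*x**3 + 25*x - 18)/(x**4 - x**3 + 9*x**2 - 9*x)) dx by partial fractions, (3*x**3 + 25*x - 18)/(x**4 - x**3 + 9*x**2 - 9*x) = 2/(x**2 + 9) + 1/(x - 1) + 2/x: now ∫(2/x) dx + ∫(1/(x - 1)) dx + ∫(2/(x**2 + 9)) dx.
Step 2. Evaluate the standard form [assuming x > 0]: now 2*log(x) + ∫(1/(x - 1)) dx + ∫(2/(x**2 + 9)) dx.
Step 3. Evaluate the standard form [assuming x > 1]: now 2*log(x) + log(x - 1) + ∫(2/(x**2 + 9)) dx.
Step 4. Evaluate the standard form: now 2*log(x) + log(x - 1) + 2*atan(x/3)/3.
Answer: 2*log(x) + log(x - 1) + 2*atan(x/3)/3.


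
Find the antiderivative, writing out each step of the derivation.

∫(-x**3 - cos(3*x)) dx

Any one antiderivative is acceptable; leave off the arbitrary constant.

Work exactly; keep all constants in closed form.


Step 1. Rewrite: now ∫(-x**3) dx + ∫(-cos(3*x)) dx.
Step 2. Evaluate the standard form: now -x**4/4 + ∫(-cos(3*x)) dx.
Step 3. Evaluate the standard form: now -x**4/4 - sin(3*x)/3.
Answer: -x**4/4 - sin(3*x)/3.


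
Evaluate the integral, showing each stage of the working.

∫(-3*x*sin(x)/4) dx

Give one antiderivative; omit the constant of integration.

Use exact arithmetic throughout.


Step 1. Integrate ∫(-3*x*sin(x)/4) dx by parts with u = x, dv = (-3*sin(x)/4) dx, so v = 3*cos(x)/4: now 3*x*cos(x)/4 + ∫(-3*cos(x)/4) dx.
Step 2. Evaluate the standard form: now 3*x*cos(x)/4 - 3*sin(x)/4.
Answer: 3*x*cos(x)/4 - 3*sin(x)/4.


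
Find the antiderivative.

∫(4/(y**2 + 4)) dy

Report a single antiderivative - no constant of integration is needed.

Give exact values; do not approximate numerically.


Answer: 2*atan(y/2).


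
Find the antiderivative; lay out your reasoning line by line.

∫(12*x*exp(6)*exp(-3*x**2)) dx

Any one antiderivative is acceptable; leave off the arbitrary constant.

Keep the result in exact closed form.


Step 1. Substitute u = x**2 - 2, turning ∫(12*x*exp(6)*exp(-3*x**2)) dx into ∫(6*exp(-3*u)) du: now ∫(6*exp(-3*u)) du.
Step 2. Evaluate the standard form: now -2*exp(-3*u).
Step 3. Substitute back u = x**2 - 2: now -2*exp(6 - 3*x**2).
Answer: -2*exp(6 - 3*x**2).


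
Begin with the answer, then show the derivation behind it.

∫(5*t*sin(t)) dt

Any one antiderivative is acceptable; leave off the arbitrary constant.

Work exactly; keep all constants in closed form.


The answer is -5*t*cos(t) + 5*sin(t).
Step 1. Integrate ∫(5*t*sin(t)) dt by parts with u = t, dv = (5*sin(t)) dt, so v = -5*cos(t): now -5*t*cos(t) + ∫(5*cos(t)) dt.
Step 2. Evaluate the standard form: now -5*t*cos(t) + 5*sin(t).
Answer: -5*t*cos(t) + 5*sin(t).


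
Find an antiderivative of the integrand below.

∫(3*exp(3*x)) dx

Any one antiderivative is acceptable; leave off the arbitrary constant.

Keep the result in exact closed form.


Answer: exp(3*x).


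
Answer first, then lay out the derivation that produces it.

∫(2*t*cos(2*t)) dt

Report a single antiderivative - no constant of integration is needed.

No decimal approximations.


The answer is t*sin(2*t) + cos(2*t)/2.
Step 1. Integrate ∫(2*t*cos(2*t)) dt by parts with u = t, dv = (2*cos(2*t)) dt, so v = sin(2*t): now t*sin(2*t) + ∫(-sin(2*t)) dt.
Step 2. Evaluate the standard form: now t*sin(2*t) + cos(2*t)/2.
Answer: t*sin(2*t) + cos(2*t)/2.


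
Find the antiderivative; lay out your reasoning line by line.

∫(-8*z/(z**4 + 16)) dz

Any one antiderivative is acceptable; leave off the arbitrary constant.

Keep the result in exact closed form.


Step 1. Substitute u = z**2, turning ∫(-8*z/(z**4 + 16)) dz into ∫(-4/(u**2 + 16)) du: now ∫(-4/(u**2 + 16)) du.
Step 2. Evaluate the standard form: now -atan(u/4).
Step 3. Substitute back u = z**2: now -atan(z**2/4).
Answer: -atan(z**2/4).


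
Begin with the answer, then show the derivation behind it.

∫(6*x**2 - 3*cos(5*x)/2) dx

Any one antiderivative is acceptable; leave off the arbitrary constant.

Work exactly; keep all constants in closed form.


The answer is 2*x**3 - 3*sin(5*x)/10.
Step 1. Rewrite: now ∫(6*x**2) dx + ∫(-3*cos(5*x)/2) dx.
Step 2. Evaluate the standard form: now 2*x**3 + ∫(-3*cos(5*x)/2) dx.
Step 3. Evaluate the standard form: now 2*x**3 - 3*sin(5*x)/10.
Answer: 2*x**3 - 3*sin(5*x)/10.


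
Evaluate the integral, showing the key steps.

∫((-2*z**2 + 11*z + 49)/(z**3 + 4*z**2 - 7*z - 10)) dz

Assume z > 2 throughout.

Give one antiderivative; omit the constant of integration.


Step 1. Decompose ∫((-2*z**2 + 11*z + 49)/(z**3 + 4*z**2 - 7*z - 10)) dz by partial fractions, (-2*z**2 + 11*z + 49)/(z**3 + 4*z**2 - 7*z - 10) = -2/(z + 5) - 3/(z + 1) + 3/(z - 2): now ∫(3/(z - 2)) dz + ∫(-3/(z + 1)) dz + ∫(-2/(z + 5)) dz.
Step 2. Evaluate the standard form [assuming z > -5]: now -2*log(z + 5) + ∫(3/(z - 2)) dz + ∫(-3/(z + 1)) dz.
Step 3. Evaluate the standard form [assuming z > 2]: now 3*log(z - 2) - 2*log(z + 5) + ∫(-3/(z + 1)) dz.
Step 4. Evaluate the standard form [assuming z > -1]: now 3*log(z - 2) - 3*log(z + 1) - 2*log(z + 5).
Answer: 3*log(z - 2) - 3*log(z + 1) - 2*log(z + 5).


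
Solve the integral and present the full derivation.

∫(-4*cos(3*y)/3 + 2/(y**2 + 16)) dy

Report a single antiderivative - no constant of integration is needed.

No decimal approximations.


Step 1. Rewrite: now ∫(2/(y**2 + 16)) dy + ∫(-4*cos(3*y)/3) dy.
Step 2. Evaluate the standard form: now atan(y/4)/2 + ∫(-4*cos(3*y)/3) dy.
Step 3. Evaluate the standard form: now -4*sin(3*y)/9 + atan(y/4)/2.
Answer: -4*sin(3*y)/9 + atan(y/4)/2.
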